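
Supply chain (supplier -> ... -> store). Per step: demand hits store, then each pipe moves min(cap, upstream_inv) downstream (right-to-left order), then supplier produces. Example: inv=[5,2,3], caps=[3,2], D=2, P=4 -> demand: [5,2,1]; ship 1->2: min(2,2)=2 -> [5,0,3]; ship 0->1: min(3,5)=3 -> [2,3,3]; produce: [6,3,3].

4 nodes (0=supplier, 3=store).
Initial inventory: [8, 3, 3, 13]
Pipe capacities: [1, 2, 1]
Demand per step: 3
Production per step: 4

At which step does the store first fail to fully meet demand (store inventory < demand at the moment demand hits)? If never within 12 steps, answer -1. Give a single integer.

Step 1: demand=3,sold=3 ship[2->3]=1 ship[1->2]=2 ship[0->1]=1 prod=4 -> [11 2 4 11]
Step 2: demand=3,sold=3 ship[2->3]=1 ship[1->2]=2 ship[0->1]=1 prod=4 -> [14 1 5 9]
Step 3: demand=3,sold=3 ship[2->3]=1 ship[1->2]=1 ship[0->1]=1 prod=4 -> [17 1 5 7]
Step 4: demand=3,sold=3 ship[2->3]=1 ship[1->2]=1 ship[0->1]=1 prod=4 -> [20 1 5 5]
Step 5: demand=3,sold=3 ship[2->3]=1 ship[1->2]=1 ship[0->1]=1 prod=4 -> [23 1 5 3]
Step 6: demand=3,sold=3 ship[2->3]=1 ship[1->2]=1 ship[0->1]=1 prod=4 -> [26 1 5 1]
Step 7: demand=3,sold=1 ship[2->3]=1 ship[1->2]=1 ship[0->1]=1 prod=4 -> [29 1 5 1]
Step 8: demand=3,sold=1 ship[2->3]=1 ship[1->2]=1 ship[0->1]=1 prod=4 -> [32 1 5 1]
Step 9: demand=3,sold=1 ship[2->3]=1 ship[1->2]=1 ship[0->1]=1 prod=4 -> [35 1 5 1]
Step 10: demand=3,sold=1 ship[2->3]=1 ship[1->2]=1 ship[0->1]=1 prod=4 -> [38 1 5 1]
Step 11: demand=3,sold=1 ship[2->3]=1 ship[1->2]=1 ship[0->1]=1 prod=4 -> [41 1 5 1]
Step 12: demand=3,sold=1 ship[2->3]=1 ship[1->2]=1 ship[0->1]=1 prod=4 -> [44 1 5 1]
First stockout at step 7

7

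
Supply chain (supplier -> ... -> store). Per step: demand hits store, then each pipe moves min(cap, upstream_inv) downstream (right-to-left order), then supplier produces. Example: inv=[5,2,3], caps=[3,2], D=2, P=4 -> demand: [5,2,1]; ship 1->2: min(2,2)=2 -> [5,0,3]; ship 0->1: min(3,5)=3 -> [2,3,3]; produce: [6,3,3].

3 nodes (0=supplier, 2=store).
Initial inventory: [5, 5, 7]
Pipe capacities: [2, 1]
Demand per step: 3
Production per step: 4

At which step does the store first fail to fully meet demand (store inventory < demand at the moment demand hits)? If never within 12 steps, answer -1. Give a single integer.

Step 1: demand=3,sold=3 ship[1->2]=1 ship[0->1]=2 prod=4 -> [7 6 5]
Step 2: demand=3,sold=3 ship[1->2]=1 ship[0->1]=2 prod=4 -> [9 7 3]
Step 3: demand=3,sold=3 ship[1->2]=1 ship[0->1]=2 prod=4 -> [11 8 1]
Step 4: demand=3,sold=1 ship[1->2]=1 ship[0->1]=2 prod=4 -> [13 9 1]
Step 5: demand=3,sold=1 ship[1->2]=1 ship[0->1]=2 prod=4 -> [15 10 1]
Step 6: demand=3,sold=1 ship[1->2]=1 ship[0->1]=2 prod=4 -> [17 11 1]
Step 7: demand=3,sold=1 ship[1->2]=1 ship[0->1]=2 prod=4 -> [19 12 1]
Step 8: demand=3,sold=1 ship[1->2]=1 ship[0->1]=2 prod=4 -> [21 13 1]
Step 9: demand=3,sold=1 ship[1->2]=1 ship[0->1]=2 prod=4 -> [23 14 1]
Step 10: demand=3,sold=1 ship[1->2]=1 ship[0->1]=2 prod=4 -> [25 15 1]
Step 11: demand=3,sold=1 ship[1->2]=1 ship[0->1]=2 prod=4 -> [27 16 1]
Step 12: demand=3,sold=1 ship[1->2]=1 ship[0->1]=2 prod=4 -> [29 17 1]
First stockout at step 4

4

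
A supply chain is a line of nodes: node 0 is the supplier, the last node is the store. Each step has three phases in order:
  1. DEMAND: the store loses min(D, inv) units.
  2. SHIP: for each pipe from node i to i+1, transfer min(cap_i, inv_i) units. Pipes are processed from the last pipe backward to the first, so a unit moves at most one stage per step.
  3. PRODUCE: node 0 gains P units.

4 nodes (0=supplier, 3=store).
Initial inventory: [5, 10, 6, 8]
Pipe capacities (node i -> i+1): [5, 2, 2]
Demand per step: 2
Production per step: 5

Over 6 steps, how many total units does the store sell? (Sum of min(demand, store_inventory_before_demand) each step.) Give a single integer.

Answer: 12

Derivation:
Step 1: sold=2 (running total=2) -> [5 13 6 8]
Step 2: sold=2 (running total=4) -> [5 16 6 8]
Step 3: sold=2 (running total=6) -> [5 19 6 8]
Step 4: sold=2 (running total=8) -> [5 22 6 8]
Step 5: sold=2 (running total=10) -> [5 25 6 8]
Step 6: sold=2 (running total=12) -> [5 28 6 8]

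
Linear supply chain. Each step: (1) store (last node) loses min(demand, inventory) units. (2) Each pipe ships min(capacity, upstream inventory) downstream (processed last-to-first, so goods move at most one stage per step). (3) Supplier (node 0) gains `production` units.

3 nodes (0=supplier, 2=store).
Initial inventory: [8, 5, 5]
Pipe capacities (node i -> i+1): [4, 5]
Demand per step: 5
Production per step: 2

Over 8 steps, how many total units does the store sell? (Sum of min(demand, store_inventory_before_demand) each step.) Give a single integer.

Answer: 28

Derivation:
Step 1: sold=5 (running total=5) -> [6 4 5]
Step 2: sold=5 (running total=10) -> [4 4 4]
Step 3: sold=4 (running total=14) -> [2 4 4]
Step 4: sold=4 (running total=18) -> [2 2 4]
Step 5: sold=4 (running total=22) -> [2 2 2]
Step 6: sold=2 (running total=24) -> [2 2 2]
Step 7: sold=2 (running total=26) -> [2 2 2]
Step 8: sold=2 (running total=28) -> [2 2 2]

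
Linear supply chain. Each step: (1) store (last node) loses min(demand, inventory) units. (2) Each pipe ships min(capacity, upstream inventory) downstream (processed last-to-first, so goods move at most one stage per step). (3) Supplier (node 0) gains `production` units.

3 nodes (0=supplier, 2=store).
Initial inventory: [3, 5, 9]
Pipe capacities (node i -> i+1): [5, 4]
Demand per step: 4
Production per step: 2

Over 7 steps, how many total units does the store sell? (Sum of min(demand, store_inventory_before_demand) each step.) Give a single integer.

Answer: 25

Derivation:
Step 1: sold=4 (running total=4) -> [2 4 9]
Step 2: sold=4 (running total=8) -> [2 2 9]
Step 3: sold=4 (running total=12) -> [2 2 7]
Step 4: sold=4 (running total=16) -> [2 2 5]
Step 5: sold=4 (running total=20) -> [2 2 3]
Step 6: sold=3 (running total=23) -> [2 2 2]
Step 7: sold=2 (running total=25) -> [2 2 2]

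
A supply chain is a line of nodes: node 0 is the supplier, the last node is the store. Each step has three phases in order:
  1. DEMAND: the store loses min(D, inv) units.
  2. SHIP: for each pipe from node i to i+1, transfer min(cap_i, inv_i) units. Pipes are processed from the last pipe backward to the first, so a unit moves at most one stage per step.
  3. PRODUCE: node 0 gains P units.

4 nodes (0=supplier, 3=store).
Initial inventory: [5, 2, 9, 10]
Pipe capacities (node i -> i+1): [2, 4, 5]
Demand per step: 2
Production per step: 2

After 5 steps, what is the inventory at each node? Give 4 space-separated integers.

Step 1: demand=2,sold=2 ship[2->3]=5 ship[1->2]=2 ship[0->1]=2 prod=2 -> inv=[5 2 6 13]
Step 2: demand=2,sold=2 ship[2->3]=5 ship[1->2]=2 ship[0->1]=2 prod=2 -> inv=[5 2 3 16]
Step 3: demand=2,sold=2 ship[2->3]=3 ship[1->2]=2 ship[0->1]=2 prod=2 -> inv=[5 2 2 17]
Step 4: demand=2,sold=2 ship[2->3]=2 ship[1->2]=2 ship[0->1]=2 prod=2 -> inv=[5 2 2 17]
Step 5: demand=2,sold=2 ship[2->3]=2 ship[1->2]=2 ship[0->1]=2 prod=2 -> inv=[5 2 2 17]

5 2 2 17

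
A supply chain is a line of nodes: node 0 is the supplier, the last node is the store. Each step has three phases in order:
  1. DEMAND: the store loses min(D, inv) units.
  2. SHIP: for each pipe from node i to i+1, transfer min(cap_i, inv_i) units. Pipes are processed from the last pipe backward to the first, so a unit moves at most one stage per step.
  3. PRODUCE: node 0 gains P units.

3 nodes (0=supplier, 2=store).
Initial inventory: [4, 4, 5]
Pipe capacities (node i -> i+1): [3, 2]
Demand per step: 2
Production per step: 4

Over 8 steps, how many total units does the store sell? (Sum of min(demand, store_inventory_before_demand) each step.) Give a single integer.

Step 1: sold=2 (running total=2) -> [5 5 5]
Step 2: sold=2 (running total=4) -> [6 6 5]
Step 3: sold=2 (running total=6) -> [7 7 5]
Step 4: sold=2 (running total=8) -> [8 8 5]
Step 5: sold=2 (running total=10) -> [9 9 5]
Step 6: sold=2 (running total=12) -> [10 10 5]
Step 7: sold=2 (running total=14) -> [11 11 5]
Step 8: sold=2 (running total=16) -> [12 12 5]

Answer: 16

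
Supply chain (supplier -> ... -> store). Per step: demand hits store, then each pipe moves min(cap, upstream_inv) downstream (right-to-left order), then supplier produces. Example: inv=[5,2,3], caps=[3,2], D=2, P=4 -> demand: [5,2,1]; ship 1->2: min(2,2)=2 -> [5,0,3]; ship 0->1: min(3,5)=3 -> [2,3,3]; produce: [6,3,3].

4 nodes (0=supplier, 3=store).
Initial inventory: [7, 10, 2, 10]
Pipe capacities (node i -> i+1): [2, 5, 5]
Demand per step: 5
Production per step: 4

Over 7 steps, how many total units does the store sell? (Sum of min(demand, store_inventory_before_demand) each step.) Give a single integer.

Answer: 30

Derivation:
Step 1: sold=5 (running total=5) -> [9 7 5 7]
Step 2: sold=5 (running total=10) -> [11 4 5 7]
Step 3: sold=5 (running total=15) -> [13 2 4 7]
Step 4: sold=5 (running total=20) -> [15 2 2 6]
Step 5: sold=5 (running total=25) -> [17 2 2 3]
Step 6: sold=3 (running total=28) -> [19 2 2 2]
Step 7: sold=2 (running total=30) -> [21 2 2 2]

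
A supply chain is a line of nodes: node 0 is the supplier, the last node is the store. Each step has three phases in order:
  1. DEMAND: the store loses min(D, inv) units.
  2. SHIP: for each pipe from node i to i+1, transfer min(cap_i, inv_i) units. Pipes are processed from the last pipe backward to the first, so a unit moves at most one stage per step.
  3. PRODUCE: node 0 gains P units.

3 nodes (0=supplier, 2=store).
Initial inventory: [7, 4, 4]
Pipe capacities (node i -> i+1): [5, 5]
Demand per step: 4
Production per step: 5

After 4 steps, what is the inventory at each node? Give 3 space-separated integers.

Step 1: demand=4,sold=4 ship[1->2]=4 ship[0->1]=5 prod=5 -> inv=[7 5 4]
Step 2: demand=4,sold=4 ship[1->2]=5 ship[0->1]=5 prod=5 -> inv=[7 5 5]
Step 3: demand=4,sold=4 ship[1->2]=5 ship[0->1]=5 prod=5 -> inv=[7 5 6]
Step 4: demand=4,sold=4 ship[1->2]=5 ship[0->1]=5 prod=5 -> inv=[7 5 7]

7 5 7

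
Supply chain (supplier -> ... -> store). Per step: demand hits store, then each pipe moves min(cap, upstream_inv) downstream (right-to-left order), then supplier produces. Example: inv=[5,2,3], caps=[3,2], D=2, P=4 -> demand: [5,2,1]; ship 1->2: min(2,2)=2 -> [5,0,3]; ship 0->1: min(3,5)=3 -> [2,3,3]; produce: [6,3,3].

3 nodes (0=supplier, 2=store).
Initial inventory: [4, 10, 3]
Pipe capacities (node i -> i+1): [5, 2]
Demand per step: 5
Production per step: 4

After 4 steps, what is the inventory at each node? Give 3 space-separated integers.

Step 1: demand=5,sold=3 ship[1->2]=2 ship[0->1]=4 prod=4 -> inv=[4 12 2]
Step 2: demand=5,sold=2 ship[1->2]=2 ship[0->1]=4 prod=4 -> inv=[4 14 2]
Step 3: demand=5,sold=2 ship[1->2]=2 ship[0->1]=4 prod=4 -> inv=[4 16 2]
Step 4: demand=5,sold=2 ship[1->2]=2 ship[0->1]=4 prod=4 -> inv=[4 18 2]

4 18 2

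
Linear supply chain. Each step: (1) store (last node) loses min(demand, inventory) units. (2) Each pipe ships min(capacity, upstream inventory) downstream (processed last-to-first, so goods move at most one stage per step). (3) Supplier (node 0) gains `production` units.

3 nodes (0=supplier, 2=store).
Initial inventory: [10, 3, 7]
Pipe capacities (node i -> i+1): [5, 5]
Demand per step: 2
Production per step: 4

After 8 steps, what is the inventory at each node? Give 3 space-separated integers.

Step 1: demand=2,sold=2 ship[1->2]=3 ship[0->1]=5 prod=4 -> inv=[9 5 8]
Step 2: demand=2,sold=2 ship[1->2]=5 ship[0->1]=5 prod=4 -> inv=[8 5 11]
Step 3: demand=2,sold=2 ship[1->2]=5 ship[0->1]=5 prod=4 -> inv=[7 5 14]
Step 4: demand=2,sold=2 ship[1->2]=5 ship[0->1]=5 prod=4 -> inv=[6 5 17]
Step 5: demand=2,sold=2 ship[1->2]=5 ship[0->1]=5 prod=4 -> inv=[5 5 20]
Step 6: demand=2,sold=2 ship[1->2]=5 ship[0->1]=5 prod=4 -> inv=[4 5 23]
Step 7: demand=2,sold=2 ship[1->2]=5 ship[0->1]=4 prod=4 -> inv=[4 4 26]
Step 8: demand=2,sold=2 ship[1->2]=4 ship[0->1]=4 prod=4 -> inv=[4 4 28]

4 4 28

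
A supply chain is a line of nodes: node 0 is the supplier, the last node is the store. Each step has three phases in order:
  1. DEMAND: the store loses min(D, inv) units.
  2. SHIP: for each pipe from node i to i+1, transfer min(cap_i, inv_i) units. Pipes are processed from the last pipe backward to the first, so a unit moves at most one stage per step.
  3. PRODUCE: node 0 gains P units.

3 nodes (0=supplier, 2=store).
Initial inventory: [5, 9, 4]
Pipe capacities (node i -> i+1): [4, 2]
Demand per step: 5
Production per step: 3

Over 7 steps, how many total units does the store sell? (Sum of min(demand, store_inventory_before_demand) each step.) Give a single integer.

Answer: 16

Derivation:
Step 1: sold=4 (running total=4) -> [4 11 2]
Step 2: sold=2 (running total=6) -> [3 13 2]
Step 3: sold=2 (running total=8) -> [3 14 2]
Step 4: sold=2 (running total=10) -> [3 15 2]
Step 5: sold=2 (running total=12) -> [3 16 2]
Step 6: sold=2 (running total=14) -> [3 17 2]
Step 7: sold=2 (running total=16) -> [3 18 2]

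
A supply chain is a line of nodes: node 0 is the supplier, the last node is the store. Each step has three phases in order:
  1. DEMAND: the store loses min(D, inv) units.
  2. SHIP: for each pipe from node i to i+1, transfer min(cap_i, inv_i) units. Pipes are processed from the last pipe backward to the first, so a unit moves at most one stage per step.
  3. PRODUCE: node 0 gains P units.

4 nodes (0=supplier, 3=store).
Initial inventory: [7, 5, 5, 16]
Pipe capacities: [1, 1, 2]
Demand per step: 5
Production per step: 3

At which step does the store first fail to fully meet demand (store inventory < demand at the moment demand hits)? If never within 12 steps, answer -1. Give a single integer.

Step 1: demand=5,sold=5 ship[2->3]=2 ship[1->2]=1 ship[0->1]=1 prod=3 -> [9 5 4 13]
Step 2: demand=5,sold=5 ship[2->3]=2 ship[1->2]=1 ship[0->1]=1 prod=3 -> [11 5 3 10]
Step 3: demand=5,sold=5 ship[2->3]=2 ship[1->2]=1 ship[0->1]=1 prod=3 -> [13 5 2 7]
Step 4: demand=5,sold=5 ship[2->3]=2 ship[1->2]=1 ship[0->1]=1 prod=3 -> [15 5 1 4]
Step 5: demand=5,sold=4 ship[2->3]=1 ship[1->2]=1 ship[0->1]=1 prod=3 -> [17 5 1 1]
Step 6: demand=5,sold=1 ship[2->3]=1 ship[1->2]=1 ship[0->1]=1 prod=3 -> [19 5 1 1]
Step 7: demand=5,sold=1 ship[2->3]=1 ship[1->2]=1 ship[0->1]=1 prod=3 -> [21 5 1 1]
Step 8: demand=5,sold=1 ship[2->3]=1 ship[1->2]=1 ship[0->1]=1 prod=3 -> [23 5 1 1]
Step 9: demand=5,sold=1 ship[2->3]=1 ship[1->2]=1 ship[0->1]=1 prod=3 -> [25 5 1 1]
Step 10: demand=5,sold=1 ship[2->3]=1 ship[1->2]=1 ship[0->1]=1 prod=3 -> [27 5 1 1]
Step 11: demand=5,sold=1 ship[2->3]=1 ship[1->2]=1 ship[0->1]=1 prod=3 -> [29 5 1 1]
Step 12: demand=5,sold=1 ship[2->3]=1 ship[1->2]=1 ship[0->1]=1 prod=3 -> [31 5 1 1]
First stockout at step 5

5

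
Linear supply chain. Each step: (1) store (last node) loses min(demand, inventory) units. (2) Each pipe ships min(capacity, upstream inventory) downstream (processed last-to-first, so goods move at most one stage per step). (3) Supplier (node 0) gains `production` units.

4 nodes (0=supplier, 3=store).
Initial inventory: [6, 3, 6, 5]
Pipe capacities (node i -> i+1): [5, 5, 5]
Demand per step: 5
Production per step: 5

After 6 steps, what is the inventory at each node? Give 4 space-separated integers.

Step 1: demand=5,sold=5 ship[2->3]=5 ship[1->2]=3 ship[0->1]=5 prod=5 -> inv=[6 5 4 5]
Step 2: demand=5,sold=5 ship[2->3]=4 ship[1->2]=5 ship[0->1]=5 prod=5 -> inv=[6 5 5 4]
Step 3: demand=5,sold=4 ship[2->3]=5 ship[1->2]=5 ship[0->1]=5 prod=5 -> inv=[6 5 5 5]
Step 4: demand=5,sold=5 ship[2->3]=5 ship[1->2]=5 ship[0->1]=5 prod=5 -> inv=[6 5 5 5]
Step 5: demand=5,sold=5 ship[2->3]=5 ship[1->2]=5 ship[0->1]=5 prod=5 -> inv=[6 5 5 5]
Step 6: demand=5,sold=5 ship[2->3]=5 ship[1->2]=5 ship[0->1]=5 prod=5 -> inv=[6 5 5 5]

6 5 5 5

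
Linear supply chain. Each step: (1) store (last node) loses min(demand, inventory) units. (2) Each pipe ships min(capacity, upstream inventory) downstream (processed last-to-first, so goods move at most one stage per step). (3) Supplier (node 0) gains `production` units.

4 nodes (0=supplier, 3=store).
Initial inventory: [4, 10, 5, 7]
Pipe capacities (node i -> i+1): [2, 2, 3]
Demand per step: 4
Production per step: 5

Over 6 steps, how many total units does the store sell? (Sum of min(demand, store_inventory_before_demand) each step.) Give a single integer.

Answer: 20

Derivation:
Step 1: sold=4 (running total=4) -> [7 10 4 6]
Step 2: sold=4 (running total=8) -> [10 10 3 5]
Step 3: sold=4 (running total=12) -> [13 10 2 4]
Step 4: sold=4 (running total=16) -> [16 10 2 2]
Step 5: sold=2 (running total=18) -> [19 10 2 2]
Step 6: sold=2 (running total=20) -> [22 10 2 2]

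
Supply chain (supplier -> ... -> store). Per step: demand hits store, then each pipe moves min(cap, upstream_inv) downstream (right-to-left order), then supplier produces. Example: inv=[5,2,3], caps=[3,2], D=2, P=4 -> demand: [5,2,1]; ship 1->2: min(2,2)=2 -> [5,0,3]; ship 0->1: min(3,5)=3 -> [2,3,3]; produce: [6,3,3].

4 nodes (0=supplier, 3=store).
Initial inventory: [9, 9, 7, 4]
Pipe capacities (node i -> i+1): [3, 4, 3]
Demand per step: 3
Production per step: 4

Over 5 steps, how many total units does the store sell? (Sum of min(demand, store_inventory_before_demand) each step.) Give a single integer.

Step 1: sold=3 (running total=3) -> [10 8 8 4]
Step 2: sold=3 (running total=6) -> [11 7 9 4]
Step 3: sold=3 (running total=9) -> [12 6 10 4]
Step 4: sold=3 (running total=12) -> [13 5 11 4]
Step 5: sold=3 (running total=15) -> [14 4 12 4]

Answer: 15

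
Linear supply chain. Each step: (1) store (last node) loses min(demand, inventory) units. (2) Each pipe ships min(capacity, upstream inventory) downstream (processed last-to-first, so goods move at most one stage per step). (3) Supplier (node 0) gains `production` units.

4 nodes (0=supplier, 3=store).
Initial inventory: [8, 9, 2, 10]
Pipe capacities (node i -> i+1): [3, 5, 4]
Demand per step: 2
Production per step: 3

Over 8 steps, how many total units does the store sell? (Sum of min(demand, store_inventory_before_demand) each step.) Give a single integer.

Step 1: sold=2 (running total=2) -> [8 7 5 10]
Step 2: sold=2 (running total=4) -> [8 5 6 12]
Step 3: sold=2 (running total=6) -> [8 3 7 14]
Step 4: sold=2 (running total=8) -> [8 3 6 16]
Step 5: sold=2 (running total=10) -> [8 3 5 18]
Step 6: sold=2 (running total=12) -> [8 3 4 20]
Step 7: sold=2 (running total=14) -> [8 3 3 22]
Step 8: sold=2 (running total=16) -> [8 3 3 23]

Answer: 16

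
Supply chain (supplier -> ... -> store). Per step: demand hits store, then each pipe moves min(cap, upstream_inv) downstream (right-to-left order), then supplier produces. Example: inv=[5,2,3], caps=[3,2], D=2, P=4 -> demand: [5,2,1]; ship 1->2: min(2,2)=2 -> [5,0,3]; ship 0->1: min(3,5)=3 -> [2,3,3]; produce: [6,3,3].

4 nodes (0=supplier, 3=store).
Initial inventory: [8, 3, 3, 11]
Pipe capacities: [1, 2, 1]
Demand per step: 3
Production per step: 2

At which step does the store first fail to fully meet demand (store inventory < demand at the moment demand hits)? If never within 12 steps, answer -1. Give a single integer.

Step 1: demand=3,sold=3 ship[2->3]=1 ship[1->2]=2 ship[0->1]=1 prod=2 -> [9 2 4 9]
Step 2: demand=3,sold=3 ship[2->3]=1 ship[1->2]=2 ship[0->1]=1 prod=2 -> [10 1 5 7]
Step 3: demand=3,sold=3 ship[2->3]=1 ship[1->2]=1 ship[0->1]=1 prod=2 -> [11 1 5 5]
Step 4: demand=3,sold=3 ship[2->3]=1 ship[1->2]=1 ship[0->1]=1 prod=2 -> [12 1 5 3]
Step 5: demand=3,sold=3 ship[2->3]=1 ship[1->2]=1 ship[0->1]=1 prod=2 -> [13 1 5 1]
Step 6: demand=3,sold=1 ship[2->3]=1 ship[1->2]=1 ship[0->1]=1 prod=2 -> [14 1 5 1]
Step 7: demand=3,sold=1 ship[2->3]=1 ship[1->2]=1 ship[0->1]=1 prod=2 -> [15 1 5 1]
Step 8: demand=3,sold=1 ship[2->3]=1 ship[1->2]=1 ship[0->1]=1 prod=2 -> [16 1 5 1]
Step 9: demand=3,sold=1 ship[2->3]=1 ship[1->2]=1 ship[0->1]=1 prod=2 -> [17 1 5 1]
Step 10: demand=3,sold=1 ship[2->3]=1 ship[1->2]=1 ship[0->1]=1 prod=2 -> [18 1 5 1]
Step 11: demand=3,sold=1 ship[2->3]=1 ship[1->2]=1 ship[0->1]=1 prod=2 -> [19 1 5 1]
Step 12: demand=3,sold=1 ship[2->3]=1 ship[1->2]=1 ship[0->1]=1 prod=2 -> [20 1 5 1]
First stockout at step 6

6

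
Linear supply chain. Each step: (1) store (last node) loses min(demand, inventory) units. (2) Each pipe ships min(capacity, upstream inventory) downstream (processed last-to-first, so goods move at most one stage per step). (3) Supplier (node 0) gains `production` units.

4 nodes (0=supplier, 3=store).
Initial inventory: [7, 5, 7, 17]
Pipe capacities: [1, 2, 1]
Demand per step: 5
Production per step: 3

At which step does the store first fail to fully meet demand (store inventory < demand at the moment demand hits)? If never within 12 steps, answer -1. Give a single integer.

Step 1: demand=5,sold=5 ship[2->3]=1 ship[1->2]=2 ship[0->1]=1 prod=3 -> [9 4 8 13]
Step 2: demand=5,sold=5 ship[2->3]=1 ship[1->2]=2 ship[0->1]=1 prod=3 -> [11 3 9 9]
Step 3: demand=5,sold=5 ship[2->3]=1 ship[1->2]=2 ship[0->1]=1 prod=3 -> [13 2 10 5]
Step 4: demand=5,sold=5 ship[2->3]=1 ship[1->2]=2 ship[0->1]=1 prod=3 -> [15 1 11 1]
Step 5: demand=5,sold=1 ship[2->3]=1 ship[1->2]=1 ship[0->1]=1 prod=3 -> [17 1 11 1]
Step 6: demand=5,sold=1 ship[2->3]=1 ship[1->2]=1 ship[0->1]=1 prod=3 -> [19 1 11 1]
Step 7: demand=5,sold=1 ship[2->3]=1 ship[1->2]=1 ship[0->1]=1 prod=3 -> [21 1 11 1]
Step 8: demand=5,sold=1 ship[2->3]=1 ship[1->2]=1 ship[0->1]=1 prod=3 -> [23 1 11 1]
Step 9: demand=5,sold=1 ship[2->3]=1 ship[1->2]=1 ship[0->1]=1 prod=3 -> [25 1 11 1]
Step 10: demand=5,sold=1 ship[2->3]=1 ship[1->2]=1 ship[0->1]=1 prod=3 -> [27 1 11 1]
Step 11: demand=5,sold=1 ship[2->3]=1 ship[1->2]=1 ship[0->1]=1 prod=3 -> [29 1 11 1]
Step 12: demand=5,sold=1 ship[2->3]=1 ship[1->2]=1 ship[0->1]=1 prod=3 -> [31 1 11 1]
First stockout at step 5

5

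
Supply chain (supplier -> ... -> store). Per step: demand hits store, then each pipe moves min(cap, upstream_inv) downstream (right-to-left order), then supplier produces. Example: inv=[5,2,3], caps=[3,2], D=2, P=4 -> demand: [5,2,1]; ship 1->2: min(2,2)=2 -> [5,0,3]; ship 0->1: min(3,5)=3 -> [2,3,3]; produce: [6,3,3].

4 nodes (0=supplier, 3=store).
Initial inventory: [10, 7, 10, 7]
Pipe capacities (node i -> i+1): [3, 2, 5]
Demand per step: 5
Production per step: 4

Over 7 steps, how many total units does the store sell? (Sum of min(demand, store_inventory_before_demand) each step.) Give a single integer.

Step 1: sold=5 (running total=5) -> [11 8 7 7]
Step 2: sold=5 (running total=10) -> [12 9 4 7]
Step 3: sold=5 (running total=15) -> [13 10 2 6]
Step 4: sold=5 (running total=20) -> [14 11 2 3]
Step 5: sold=3 (running total=23) -> [15 12 2 2]
Step 6: sold=2 (running total=25) -> [16 13 2 2]
Step 7: sold=2 (running total=27) -> [17 14 2 2]

Answer: 27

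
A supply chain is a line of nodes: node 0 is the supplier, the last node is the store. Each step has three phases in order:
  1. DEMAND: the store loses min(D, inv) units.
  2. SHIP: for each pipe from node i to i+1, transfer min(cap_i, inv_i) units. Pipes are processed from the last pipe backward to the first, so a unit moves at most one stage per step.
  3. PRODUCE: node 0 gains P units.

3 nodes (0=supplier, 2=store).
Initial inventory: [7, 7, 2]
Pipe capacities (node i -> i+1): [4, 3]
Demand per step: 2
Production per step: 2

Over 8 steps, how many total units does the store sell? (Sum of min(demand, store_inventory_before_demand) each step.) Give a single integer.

Step 1: sold=2 (running total=2) -> [5 8 3]
Step 2: sold=2 (running total=4) -> [3 9 4]
Step 3: sold=2 (running total=6) -> [2 9 5]
Step 4: sold=2 (running total=8) -> [2 8 6]
Step 5: sold=2 (running total=10) -> [2 7 7]
Step 6: sold=2 (running total=12) -> [2 6 8]
Step 7: sold=2 (running total=14) -> [2 5 9]
Step 8: sold=2 (running total=16) -> [2 4 10]

Answer: 16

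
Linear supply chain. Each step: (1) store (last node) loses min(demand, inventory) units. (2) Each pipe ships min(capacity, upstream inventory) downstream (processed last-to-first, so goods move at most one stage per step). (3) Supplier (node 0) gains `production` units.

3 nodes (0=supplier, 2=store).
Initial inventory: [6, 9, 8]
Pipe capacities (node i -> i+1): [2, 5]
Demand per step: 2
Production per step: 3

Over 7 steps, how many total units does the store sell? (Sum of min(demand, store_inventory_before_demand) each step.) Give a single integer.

Step 1: sold=2 (running total=2) -> [7 6 11]
Step 2: sold=2 (running total=4) -> [8 3 14]
Step 3: sold=2 (running total=6) -> [9 2 15]
Step 4: sold=2 (running total=8) -> [10 2 15]
Step 5: sold=2 (running total=10) -> [11 2 15]
Step 6: sold=2 (running total=12) -> [12 2 15]
Step 7: sold=2 (running total=14) -> [13 2 15]

Answer: 14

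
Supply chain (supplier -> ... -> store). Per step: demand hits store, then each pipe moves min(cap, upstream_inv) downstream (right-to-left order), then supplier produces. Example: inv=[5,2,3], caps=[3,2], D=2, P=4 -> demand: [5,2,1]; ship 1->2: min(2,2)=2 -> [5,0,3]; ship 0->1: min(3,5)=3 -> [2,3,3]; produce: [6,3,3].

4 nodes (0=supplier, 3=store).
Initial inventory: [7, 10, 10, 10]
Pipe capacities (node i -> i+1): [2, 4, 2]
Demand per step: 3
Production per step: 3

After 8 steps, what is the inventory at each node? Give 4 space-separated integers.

Step 1: demand=3,sold=3 ship[2->3]=2 ship[1->2]=4 ship[0->1]=2 prod=3 -> inv=[8 8 12 9]
Step 2: demand=3,sold=3 ship[2->3]=2 ship[1->2]=4 ship[0->1]=2 prod=3 -> inv=[9 6 14 8]
Step 3: demand=3,sold=3 ship[2->3]=2 ship[1->2]=4 ship[0->1]=2 prod=3 -> inv=[10 4 16 7]
Step 4: demand=3,sold=3 ship[2->3]=2 ship[1->2]=4 ship[0->1]=2 prod=3 -> inv=[11 2 18 6]
Step 5: demand=3,sold=3 ship[2->3]=2 ship[1->2]=2 ship[0->1]=2 prod=3 -> inv=[12 2 18 5]
Step 6: demand=3,sold=3 ship[2->3]=2 ship[1->2]=2 ship[0->1]=2 prod=3 -> inv=[13 2 18 4]
Step 7: demand=3,sold=3 ship[2->3]=2 ship[1->2]=2 ship[0->1]=2 prod=3 -> inv=[14 2 18 3]
Step 8: demand=3,sold=3 ship[2->3]=2 ship[1->2]=2 ship[0->1]=2 prod=3 -> inv=[15 2 18 2]

15 2 18 2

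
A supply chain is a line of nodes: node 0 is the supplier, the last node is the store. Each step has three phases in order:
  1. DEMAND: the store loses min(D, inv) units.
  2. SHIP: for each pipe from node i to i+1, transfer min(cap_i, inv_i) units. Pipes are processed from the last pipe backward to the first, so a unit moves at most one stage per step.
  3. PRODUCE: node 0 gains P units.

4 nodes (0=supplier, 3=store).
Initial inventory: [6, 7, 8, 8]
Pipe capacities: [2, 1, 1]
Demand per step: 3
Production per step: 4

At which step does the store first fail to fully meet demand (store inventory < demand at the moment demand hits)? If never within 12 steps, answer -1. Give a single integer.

Step 1: demand=3,sold=3 ship[2->3]=1 ship[1->2]=1 ship[0->1]=2 prod=4 -> [8 8 8 6]
Step 2: demand=3,sold=3 ship[2->3]=1 ship[1->2]=1 ship[0->1]=2 prod=4 -> [10 9 8 4]
Step 3: demand=3,sold=3 ship[2->3]=1 ship[1->2]=1 ship[0->1]=2 prod=4 -> [12 10 8 2]
Step 4: demand=3,sold=2 ship[2->3]=1 ship[1->2]=1 ship[0->1]=2 prod=4 -> [14 11 8 1]
Step 5: demand=3,sold=1 ship[2->3]=1 ship[1->2]=1 ship[0->1]=2 prod=4 -> [16 12 8 1]
Step 6: demand=3,sold=1 ship[2->3]=1 ship[1->2]=1 ship[0->1]=2 prod=4 -> [18 13 8 1]
Step 7: demand=3,sold=1 ship[2->3]=1 ship[1->2]=1 ship[0->1]=2 prod=4 -> [20 14 8 1]
Step 8: demand=3,sold=1 ship[2->3]=1 ship[1->2]=1 ship[0->1]=2 prod=4 -> [22 15 8 1]
Step 9: demand=3,sold=1 ship[2->3]=1 ship[1->2]=1 ship[0->1]=2 prod=4 -> [24 16 8 1]
Step 10: demand=3,sold=1 ship[2->3]=1 ship[1->2]=1 ship[0->1]=2 prod=4 -> [26 17 8 1]
Step 11: demand=3,sold=1 ship[2->3]=1 ship[1->2]=1 ship[0->1]=2 prod=4 -> [28 18 8 1]
Step 12: demand=3,sold=1 ship[2->3]=1 ship[1->2]=1 ship[0->1]=2 prod=4 -> [30 19 8 1]
First stockout at step 4

4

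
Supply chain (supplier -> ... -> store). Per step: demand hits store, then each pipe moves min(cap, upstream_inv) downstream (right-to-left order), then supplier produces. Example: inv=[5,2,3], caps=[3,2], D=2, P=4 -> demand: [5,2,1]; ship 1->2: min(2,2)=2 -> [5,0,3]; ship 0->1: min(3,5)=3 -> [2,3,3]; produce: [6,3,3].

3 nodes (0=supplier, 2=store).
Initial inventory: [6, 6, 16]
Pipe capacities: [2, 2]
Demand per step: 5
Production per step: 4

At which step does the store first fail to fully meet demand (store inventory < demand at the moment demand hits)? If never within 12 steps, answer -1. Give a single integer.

Step 1: demand=5,sold=5 ship[1->2]=2 ship[0->1]=2 prod=4 -> [8 6 13]
Step 2: demand=5,sold=5 ship[1->2]=2 ship[0->1]=2 prod=4 -> [10 6 10]
Step 3: demand=5,sold=5 ship[1->2]=2 ship[0->1]=2 prod=4 -> [12 6 7]
Step 4: demand=5,sold=5 ship[1->2]=2 ship[0->1]=2 prod=4 -> [14 6 4]
Step 5: demand=5,sold=4 ship[1->2]=2 ship[0->1]=2 prod=4 -> [16 6 2]
Step 6: demand=5,sold=2 ship[1->2]=2 ship[0->1]=2 prod=4 -> [18 6 2]
Step 7: demand=5,sold=2 ship[1->2]=2 ship[0->1]=2 prod=4 -> [20 6 2]
Step 8: demand=5,sold=2 ship[1->2]=2 ship[0->1]=2 prod=4 -> [22 6 2]
Step 9: demand=5,sold=2 ship[1->2]=2 ship[0->1]=2 prod=4 -> [24 6 2]
Step 10: demand=5,sold=2 ship[1->2]=2 ship[0->1]=2 prod=4 -> [26 6 2]
Step 11: demand=5,sold=2 ship[1->2]=2 ship[0->1]=2 prod=4 -> [28 6 2]
Step 12: demand=5,sold=2 ship[1->2]=2 ship[0->1]=2 prod=4 -> [30 6 2]
First stockout at step 5

5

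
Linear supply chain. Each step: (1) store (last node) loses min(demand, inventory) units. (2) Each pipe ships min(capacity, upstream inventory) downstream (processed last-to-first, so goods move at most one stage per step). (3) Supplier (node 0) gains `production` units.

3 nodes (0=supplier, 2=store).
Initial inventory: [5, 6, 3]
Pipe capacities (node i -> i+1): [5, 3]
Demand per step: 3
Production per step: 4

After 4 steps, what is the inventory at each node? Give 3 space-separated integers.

Step 1: demand=3,sold=3 ship[1->2]=3 ship[0->1]=5 prod=4 -> inv=[4 8 3]
Step 2: demand=3,sold=3 ship[1->2]=3 ship[0->1]=4 prod=4 -> inv=[4 9 3]
Step 3: demand=3,sold=3 ship[1->2]=3 ship[0->1]=4 prod=4 -> inv=[4 10 3]
Step 4: demand=3,sold=3 ship[1->2]=3 ship[0->1]=4 prod=4 -> inv=[4 11 3]

4 11 3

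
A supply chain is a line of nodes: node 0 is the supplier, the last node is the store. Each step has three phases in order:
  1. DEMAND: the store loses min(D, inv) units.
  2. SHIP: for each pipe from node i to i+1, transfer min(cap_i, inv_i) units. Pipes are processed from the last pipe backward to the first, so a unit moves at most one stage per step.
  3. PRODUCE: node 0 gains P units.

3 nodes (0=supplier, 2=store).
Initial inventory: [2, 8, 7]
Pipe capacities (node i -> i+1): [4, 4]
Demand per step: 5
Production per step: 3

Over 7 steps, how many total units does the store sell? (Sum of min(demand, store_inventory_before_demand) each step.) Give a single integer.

Step 1: sold=5 (running total=5) -> [3 6 6]
Step 2: sold=5 (running total=10) -> [3 5 5]
Step 3: sold=5 (running total=15) -> [3 4 4]
Step 4: sold=4 (running total=19) -> [3 3 4]
Step 5: sold=4 (running total=23) -> [3 3 3]
Step 6: sold=3 (running total=26) -> [3 3 3]
Step 7: sold=3 (running total=29) -> [3 3 3]

Answer: 29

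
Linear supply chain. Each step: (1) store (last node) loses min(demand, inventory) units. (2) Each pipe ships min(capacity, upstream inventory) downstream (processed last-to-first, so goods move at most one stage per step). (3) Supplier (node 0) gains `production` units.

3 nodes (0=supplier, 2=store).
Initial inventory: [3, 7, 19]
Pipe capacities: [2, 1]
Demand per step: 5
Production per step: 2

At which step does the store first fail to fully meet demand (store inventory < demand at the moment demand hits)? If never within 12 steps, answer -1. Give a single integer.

Step 1: demand=5,sold=5 ship[1->2]=1 ship[0->1]=2 prod=2 -> [3 8 15]
Step 2: demand=5,sold=5 ship[1->2]=1 ship[0->1]=2 prod=2 -> [3 9 11]
Step 3: demand=5,sold=5 ship[1->2]=1 ship[0->1]=2 prod=2 -> [3 10 7]
Step 4: demand=5,sold=5 ship[1->2]=1 ship[0->1]=2 prod=2 -> [3 11 3]
Step 5: demand=5,sold=3 ship[1->2]=1 ship[0->1]=2 prod=2 -> [3 12 1]
Step 6: demand=5,sold=1 ship[1->2]=1 ship[0->1]=2 prod=2 -> [3 13 1]
Step 7: demand=5,sold=1 ship[1->2]=1 ship[0->1]=2 prod=2 -> [3 14 1]
Step 8: demand=5,sold=1 ship[1->2]=1 ship[0->1]=2 prod=2 -> [3 15 1]
Step 9: demand=5,sold=1 ship[1->2]=1 ship[0->1]=2 prod=2 -> [3 16 1]
Step 10: demand=5,sold=1 ship[1->2]=1 ship[0->1]=2 prod=2 -> [3 17 1]
Step 11: demand=5,sold=1 ship[1->2]=1 ship[0->1]=2 prod=2 -> [3 18 1]
Step 12: demand=5,sold=1 ship[1->2]=1 ship[0->1]=2 prod=2 -> [3 19 1]
First stockout at step 5

5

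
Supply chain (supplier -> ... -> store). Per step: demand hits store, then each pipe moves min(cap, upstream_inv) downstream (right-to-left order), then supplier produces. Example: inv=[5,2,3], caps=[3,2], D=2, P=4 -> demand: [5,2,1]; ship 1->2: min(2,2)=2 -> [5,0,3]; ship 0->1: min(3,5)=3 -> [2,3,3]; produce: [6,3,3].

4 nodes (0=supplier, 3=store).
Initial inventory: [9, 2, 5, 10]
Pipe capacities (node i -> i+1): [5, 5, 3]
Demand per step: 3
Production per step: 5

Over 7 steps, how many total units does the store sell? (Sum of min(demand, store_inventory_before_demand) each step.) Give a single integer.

Answer: 21

Derivation:
Step 1: sold=3 (running total=3) -> [9 5 4 10]
Step 2: sold=3 (running total=6) -> [9 5 6 10]
Step 3: sold=3 (running total=9) -> [9 5 8 10]
Step 4: sold=3 (running total=12) -> [9 5 10 10]
Step 5: sold=3 (running total=15) -> [9 5 12 10]
Step 6: sold=3 (running total=18) -> [9 5 14 10]
Step 7: sold=3 (running total=21) -> [9 5 16 10]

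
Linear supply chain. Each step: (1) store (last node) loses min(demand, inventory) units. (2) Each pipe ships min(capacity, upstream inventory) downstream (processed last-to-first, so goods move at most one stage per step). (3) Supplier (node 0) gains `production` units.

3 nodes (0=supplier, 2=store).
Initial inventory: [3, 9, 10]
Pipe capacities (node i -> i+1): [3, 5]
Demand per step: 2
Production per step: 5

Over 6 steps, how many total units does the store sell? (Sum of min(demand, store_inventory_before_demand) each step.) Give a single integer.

Answer: 12

Derivation:
Step 1: sold=2 (running total=2) -> [5 7 13]
Step 2: sold=2 (running total=4) -> [7 5 16]
Step 3: sold=2 (running total=6) -> [9 3 19]
Step 4: sold=2 (running total=8) -> [11 3 20]
Step 5: sold=2 (running total=10) -> [13 3 21]
Step 6: sold=2 (running total=12) -> [15 3 22]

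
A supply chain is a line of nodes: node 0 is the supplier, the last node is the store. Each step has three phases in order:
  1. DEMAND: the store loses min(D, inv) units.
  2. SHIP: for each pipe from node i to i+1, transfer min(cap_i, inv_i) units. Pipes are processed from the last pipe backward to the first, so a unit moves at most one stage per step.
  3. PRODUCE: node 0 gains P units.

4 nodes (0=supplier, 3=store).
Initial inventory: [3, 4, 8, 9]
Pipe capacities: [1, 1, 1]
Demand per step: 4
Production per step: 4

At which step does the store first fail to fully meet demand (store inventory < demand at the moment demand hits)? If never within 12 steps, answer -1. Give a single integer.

Step 1: demand=4,sold=4 ship[2->3]=1 ship[1->2]=1 ship[0->1]=1 prod=4 -> [6 4 8 6]
Step 2: demand=4,sold=4 ship[2->3]=1 ship[1->2]=1 ship[0->1]=1 prod=4 -> [9 4 8 3]
Step 3: demand=4,sold=3 ship[2->3]=1 ship[1->2]=1 ship[0->1]=1 prod=4 -> [12 4 8 1]
Step 4: demand=4,sold=1 ship[2->3]=1 ship[1->2]=1 ship[0->1]=1 prod=4 -> [15 4 8 1]
Step 5: demand=4,sold=1 ship[2->3]=1 ship[1->2]=1 ship[0->1]=1 prod=4 -> [18 4 8 1]
Step 6: demand=4,sold=1 ship[2->3]=1 ship[1->2]=1 ship[0->1]=1 prod=4 -> [21 4 8 1]
Step 7: demand=4,sold=1 ship[2->3]=1 ship[1->2]=1 ship[0->1]=1 prod=4 -> [24 4 8 1]
Step 8: demand=4,sold=1 ship[2->3]=1 ship[1->2]=1 ship[0->1]=1 prod=4 -> [27 4 8 1]
Step 9: demand=4,sold=1 ship[2->3]=1 ship[1->2]=1 ship[0->1]=1 prod=4 -> [30 4 8 1]
Step 10: demand=4,sold=1 ship[2->3]=1 ship[1->2]=1 ship[0->1]=1 prod=4 -> [33 4 8 1]
Step 11: demand=4,sold=1 ship[2->3]=1 ship[1->2]=1 ship[0->1]=1 prod=4 -> [36 4 8 1]
Step 12: demand=4,sold=1 ship[2->3]=1 ship[1->2]=1 ship[0->1]=1 prod=4 -> [39 4 8 1]
First stockout at step 3

3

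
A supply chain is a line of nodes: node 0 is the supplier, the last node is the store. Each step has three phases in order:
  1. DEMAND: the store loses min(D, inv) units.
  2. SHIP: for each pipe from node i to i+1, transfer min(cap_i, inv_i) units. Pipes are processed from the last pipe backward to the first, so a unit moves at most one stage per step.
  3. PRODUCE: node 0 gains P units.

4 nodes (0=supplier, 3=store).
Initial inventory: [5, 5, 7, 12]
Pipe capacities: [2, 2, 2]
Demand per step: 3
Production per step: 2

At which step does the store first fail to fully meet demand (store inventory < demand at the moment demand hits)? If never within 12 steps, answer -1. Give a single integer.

Step 1: demand=3,sold=3 ship[2->3]=2 ship[1->2]=2 ship[0->1]=2 prod=2 -> [5 5 7 11]
Step 2: demand=3,sold=3 ship[2->3]=2 ship[1->2]=2 ship[0->1]=2 prod=2 -> [5 5 7 10]
Step 3: demand=3,sold=3 ship[2->3]=2 ship[1->2]=2 ship[0->1]=2 prod=2 -> [5 5 7 9]
Step 4: demand=3,sold=3 ship[2->3]=2 ship[1->2]=2 ship[0->1]=2 prod=2 -> [5 5 7 8]
Step 5: demand=3,sold=3 ship[2->3]=2 ship[1->2]=2 ship[0->1]=2 prod=2 -> [5 5 7 7]
Step 6: demand=3,sold=3 ship[2->3]=2 ship[1->2]=2 ship[0->1]=2 prod=2 -> [5 5 7 6]
Step 7: demand=3,sold=3 ship[2->3]=2 ship[1->2]=2 ship[0->1]=2 prod=2 -> [5 5 7 5]
Step 8: demand=3,sold=3 ship[2->3]=2 ship[1->2]=2 ship[0->1]=2 prod=2 -> [5 5 7 4]
Step 9: demand=3,sold=3 ship[2->3]=2 ship[1->2]=2 ship[0->1]=2 prod=2 -> [5 5 7 3]
Step 10: demand=3,sold=3 ship[2->3]=2 ship[1->2]=2 ship[0->1]=2 prod=2 -> [5 5 7 2]
Step 11: demand=3,sold=2 ship[2->3]=2 ship[1->2]=2 ship[0->1]=2 prod=2 -> [5 5 7 2]
Step 12: demand=3,sold=2 ship[2->3]=2 ship[1->2]=2 ship[0->1]=2 prod=2 -> [5 5 7 2]
First stockout at step 11

11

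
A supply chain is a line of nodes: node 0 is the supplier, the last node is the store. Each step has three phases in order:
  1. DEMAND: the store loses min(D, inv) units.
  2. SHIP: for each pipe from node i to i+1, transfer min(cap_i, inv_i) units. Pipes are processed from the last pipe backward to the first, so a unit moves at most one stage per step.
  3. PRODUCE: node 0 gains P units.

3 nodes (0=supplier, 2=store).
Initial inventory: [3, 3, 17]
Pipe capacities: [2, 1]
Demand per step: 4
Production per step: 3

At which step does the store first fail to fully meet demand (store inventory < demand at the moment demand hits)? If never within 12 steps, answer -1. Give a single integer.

Step 1: demand=4,sold=4 ship[1->2]=1 ship[0->1]=2 prod=3 -> [4 4 14]
Step 2: demand=4,sold=4 ship[1->2]=1 ship[0->1]=2 prod=3 -> [5 5 11]
Step 3: demand=4,sold=4 ship[1->2]=1 ship[0->1]=2 prod=3 -> [6 6 8]
Step 4: demand=4,sold=4 ship[1->2]=1 ship[0->1]=2 prod=3 -> [7 7 5]
Step 5: demand=4,sold=4 ship[1->2]=1 ship[0->1]=2 prod=3 -> [8 8 2]
Step 6: demand=4,sold=2 ship[1->2]=1 ship[0->1]=2 prod=3 -> [9 9 1]
Step 7: demand=4,sold=1 ship[1->2]=1 ship[0->1]=2 prod=3 -> [10 10 1]
Step 8: demand=4,sold=1 ship[1->2]=1 ship[0->1]=2 prod=3 -> [11 11 1]
Step 9: demand=4,sold=1 ship[1->2]=1 ship[0->1]=2 prod=3 -> [12 12 1]
Step 10: demand=4,sold=1 ship[1->2]=1 ship[0->1]=2 prod=3 -> [13 13 1]
Step 11: demand=4,sold=1 ship[1->2]=1 ship[0->1]=2 prod=3 -> [14 14 1]
Step 12: demand=4,sold=1 ship[1->2]=1 ship[0->1]=2 prod=3 -> [15 15 1]
First stockout at step 6

6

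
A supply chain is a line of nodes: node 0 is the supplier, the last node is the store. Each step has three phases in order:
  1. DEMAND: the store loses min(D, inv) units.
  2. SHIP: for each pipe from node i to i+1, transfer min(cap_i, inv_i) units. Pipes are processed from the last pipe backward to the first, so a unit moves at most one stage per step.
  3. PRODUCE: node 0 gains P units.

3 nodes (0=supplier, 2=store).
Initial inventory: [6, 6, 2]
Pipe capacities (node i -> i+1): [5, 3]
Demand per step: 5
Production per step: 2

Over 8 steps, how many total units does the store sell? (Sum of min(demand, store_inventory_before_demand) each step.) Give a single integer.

Answer: 23

Derivation:
Step 1: sold=2 (running total=2) -> [3 8 3]
Step 2: sold=3 (running total=5) -> [2 8 3]
Step 3: sold=3 (running total=8) -> [2 7 3]
Step 4: sold=3 (running total=11) -> [2 6 3]
Step 5: sold=3 (running total=14) -> [2 5 3]
Step 6: sold=3 (running total=17) -> [2 4 3]
Step 7: sold=3 (running total=20) -> [2 3 3]
Step 8: sold=3 (running total=23) -> [2 2 3]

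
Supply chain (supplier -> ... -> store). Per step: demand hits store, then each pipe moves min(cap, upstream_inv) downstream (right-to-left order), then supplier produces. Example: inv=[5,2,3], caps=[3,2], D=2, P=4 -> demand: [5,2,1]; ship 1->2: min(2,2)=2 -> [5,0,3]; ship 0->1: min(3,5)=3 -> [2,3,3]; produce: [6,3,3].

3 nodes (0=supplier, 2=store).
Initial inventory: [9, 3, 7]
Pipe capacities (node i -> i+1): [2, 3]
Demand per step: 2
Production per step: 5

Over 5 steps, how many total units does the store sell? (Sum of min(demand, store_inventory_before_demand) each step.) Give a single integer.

Answer: 10

Derivation:
Step 1: sold=2 (running total=2) -> [12 2 8]
Step 2: sold=2 (running total=4) -> [15 2 8]
Step 3: sold=2 (running total=6) -> [18 2 8]
Step 4: sold=2 (running total=8) -> [21 2 8]
Step 5: sold=2 (running total=10) -> [24 2 8]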